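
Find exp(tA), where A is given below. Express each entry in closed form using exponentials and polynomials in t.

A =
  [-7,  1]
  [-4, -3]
e^{tA} =
  [-2*t*exp(-5*t) + exp(-5*t), t*exp(-5*t)]
  [-4*t*exp(-5*t), 2*t*exp(-5*t) + exp(-5*t)]

Strategy: write A = P · J · P⁻¹ where J is a Jordan canonical form, so e^{tA} = P · e^{tJ} · P⁻¹, and e^{tJ} can be computed block-by-block.

A has Jordan form
J =
  [-5,  1]
  [ 0, -5]
(up to reordering of blocks).

Per-block formulas:
  For a 2×2 Jordan block J_2(-5): exp(t · J_2(-5)) = e^(-5t)·(I + t·N), where N is the 2×2 nilpotent shift.

After assembling e^{tJ} and conjugating by P, we get:

e^{tA} =
  [-2*t*exp(-5*t) + exp(-5*t), t*exp(-5*t)]
  [-4*t*exp(-5*t), 2*t*exp(-5*t) + exp(-5*t)]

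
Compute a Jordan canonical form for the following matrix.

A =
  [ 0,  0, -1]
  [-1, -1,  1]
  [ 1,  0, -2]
J_2(-1) ⊕ J_1(-1)

The characteristic polynomial is
  det(x·I − A) = x^3 + 3*x^2 + 3*x + 1 = (x + 1)^3

Eigenvalues and multiplicities (the geometric multiplicity of λ is n − rank(A − λI), which equals the number of Jordan blocks for λ):
  λ = -1: algebraic multiplicity = 3, geometric multiplicity = 2

Determining the block sizes for each eigenvalue:
  λ = -1: 2 blocks summing to 3 forces exactly one block of size 2 and the rest size 1 → block sizes [2, 1]

Assembling the blocks gives a Jordan form
J =
  [-1,  1,  0]
  [ 0, -1,  0]
  [ 0,  0, -1]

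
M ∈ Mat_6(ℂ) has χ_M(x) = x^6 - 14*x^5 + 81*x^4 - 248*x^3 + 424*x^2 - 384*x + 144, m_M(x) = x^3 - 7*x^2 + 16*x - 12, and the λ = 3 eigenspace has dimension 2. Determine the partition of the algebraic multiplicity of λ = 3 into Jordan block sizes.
Block sizes for λ = 3: [1, 1]

Step 1 — from the characteristic polynomial, algebraic multiplicity of λ = 3 is 2. From dim ker(M − (3)·I) = 2, there are exactly 2 Jordan blocks for λ = 3.
Step 2 — from the minimal polynomial, the factor (x − 3) tells us the largest block for λ = 3 has size 1.
Step 3 — with total size 2, 2 blocks, and largest block 1, the block sizes (in nonincreasing order) are [1, 1].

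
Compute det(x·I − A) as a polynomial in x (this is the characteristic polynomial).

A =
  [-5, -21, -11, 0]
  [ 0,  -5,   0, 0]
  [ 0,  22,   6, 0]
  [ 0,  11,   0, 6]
x^4 - 2*x^3 - 59*x^2 + 60*x + 900

Expanding det(x·I − A) (e.g. by cofactor expansion or by noting that A is similar to its Jordan form J, which has the same characteristic polynomial as A) gives
  χ_A(x) = x^4 - 2*x^3 - 59*x^2 + 60*x + 900
which factors as (x - 6)^2*(x + 5)^2. The eigenvalues (with algebraic multiplicities) are λ = -5 with multiplicity 2, λ = 6 with multiplicity 2.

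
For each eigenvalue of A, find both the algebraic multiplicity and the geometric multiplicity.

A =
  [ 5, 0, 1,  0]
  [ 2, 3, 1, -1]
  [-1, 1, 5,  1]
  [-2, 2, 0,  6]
λ = 4: alg = 1, geom = 1; λ = 5: alg = 3, geom = 1

Step 1 — factor the characteristic polynomial to read off the algebraic multiplicities:
  χ_A(x) = (x - 5)^3*(x - 4)

Step 2 — compute geometric multiplicities via the rank-nullity identity g(λ) = n − rank(A − λI):
  rank(A − (4)·I) = 3, so dim ker(A − (4)·I) = n − 3 = 1
  rank(A − (5)·I) = 3, so dim ker(A − (5)·I) = n − 3 = 1

Summary:
  λ = 4: algebraic multiplicity = 1, geometric multiplicity = 1
  λ = 5: algebraic multiplicity = 3, geometric multiplicity = 1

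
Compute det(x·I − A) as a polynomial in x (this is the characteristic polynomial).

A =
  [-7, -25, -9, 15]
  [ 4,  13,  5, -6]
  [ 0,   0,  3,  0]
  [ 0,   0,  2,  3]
x^4 - 12*x^3 + 54*x^2 - 108*x + 81

Expanding det(x·I − A) (e.g. by cofactor expansion or by noting that A is similar to its Jordan form J, which has the same characteristic polynomial as A) gives
  χ_A(x) = x^4 - 12*x^3 + 54*x^2 - 108*x + 81
which factors as (x - 3)^4. The eigenvalues (with algebraic multiplicities) are λ = 3 with multiplicity 4.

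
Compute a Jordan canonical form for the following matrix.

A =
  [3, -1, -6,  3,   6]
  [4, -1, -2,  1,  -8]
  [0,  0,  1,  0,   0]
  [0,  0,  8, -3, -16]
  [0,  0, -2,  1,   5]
J_3(1) ⊕ J_1(1) ⊕ J_1(1)

The characteristic polynomial is
  det(x·I − A) = x^5 - 5*x^4 + 10*x^3 - 10*x^2 + 5*x - 1 = (x - 1)^5

Eigenvalues and multiplicities (the geometric multiplicity of λ is n − rank(A − λI), which equals the number of Jordan blocks for λ):
  λ = 1: algebraic multiplicity = 5, geometric multiplicity = 3

Determining the block sizes for each eigenvalue:
  λ = 1: with am = 5 and gm = 3, the partition is not yet determined (e.g. several partitions of 5 into 3 parts exist). Let N = A − (1)·I. Computing rank(N^1) = 2, rank(N^2) = 1, rank(N^3) = 0; the number of blocks of size ≥ j is rank(N^{j−1}) − rank(N^j), giving [3, 1, 1]. So we have 1 block(s) of size 3, 2 block(s) of size 1 → block sizes [3, 1, 1]

Assembling the blocks gives a Jordan form
J =
  [1, 1, 0, 0, 0]
  [0, 1, 1, 0, 0]
  [0, 0, 1, 0, 0]
  [0, 0, 0, 1, 0]
  [0, 0, 0, 0, 1]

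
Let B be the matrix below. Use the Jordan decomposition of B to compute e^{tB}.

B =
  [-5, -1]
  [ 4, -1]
e^{tB} =
  [-2*t*exp(-3*t) + exp(-3*t), -t*exp(-3*t)]
  [4*t*exp(-3*t), 2*t*exp(-3*t) + exp(-3*t)]

Strategy: write B = P · J · P⁻¹ where J is a Jordan canonical form, so e^{tB} = P · e^{tJ} · P⁻¹, and e^{tJ} can be computed block-by-block.

B has Jordan form
J =
  [-3,  1]
  [ 0, -3]
(up to reordering of blocks).

Per-block formulas:
  For a 2×2 Jordan block J_2(-3): exp(t · J_2(-3)) = e^(-3t)·(I + t·N), where N is the 2×2 nilpotent shift.

After assembling e^{tJ} and conjugating by P, we get:

e^{tB} =
  [-2*t*exp(-3*t) + exp(-3*t), -t*exp(-3*t)]
  [4*t*exp(-3*t), 2*t*exp(-3*t) + exp(-3*t)]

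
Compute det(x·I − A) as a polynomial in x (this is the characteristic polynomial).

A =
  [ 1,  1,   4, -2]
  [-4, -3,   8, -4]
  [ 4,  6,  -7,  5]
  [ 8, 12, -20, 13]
x^4 - 4*x^3 - 2*x^2 + 12*x + 9

Expanding det(x·I − A) (e.g. by cofactor expansion or by noting that A is similar to its Jordan form J, which has the same characteristic polynomial as A) gives
  χ_A(x) = x^4 - 4*x^3 - 2*x^2 + 12*x + 9
which factors as (x - 3)^2*(x + 1)^2. The eigenvalues (with algebraic multiplicities) are λ = -1 with multiplicity 2, λ = 3 with multiplicity 2.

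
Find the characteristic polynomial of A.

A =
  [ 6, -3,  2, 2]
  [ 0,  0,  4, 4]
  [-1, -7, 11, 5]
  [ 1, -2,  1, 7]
x^4 - 24*x^3 + 216*x^2 - 864*x + 1296

Expanding det(x·I − A) (e.g. by cofactor expansion or by noting that A is similar to its Jordan form J, which has the same characteristic polynomial as A) gives
  χ_A(x) = x^4 - 24*x^3 + 216*x^2 - 864*x + 1296
which factors as (x - 6)^4. The eigenvalues (with algebraic multiplicities) are λ = 6 with multiplicity 4.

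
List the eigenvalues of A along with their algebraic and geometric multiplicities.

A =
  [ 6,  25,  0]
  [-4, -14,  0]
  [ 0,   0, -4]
λ = -4: alg = 3, geom = 2

Step 1 — factor the characteristic polynomial to read off the algebraic multiplicities:
  χ_A(x) = (x + 4)^3

Step 2 — compute geometric multiplicities via the rank-nullity identity g(λ) = n − rank(A − λI):
  rank(A − (-4)·I) = 1, so dim ker(A − (-4)·I) = n − 1 = 2

Summary:
  λ = -4: algebraic multiplicity = 3, geometric multiplicity = 2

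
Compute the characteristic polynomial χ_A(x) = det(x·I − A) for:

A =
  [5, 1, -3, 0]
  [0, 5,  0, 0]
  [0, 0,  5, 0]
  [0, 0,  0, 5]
x^4 - 20*x^3 + 150*x^2 - 500*x + 625

Expanding det(x·I − A) (e.g. by cofactor expansion or by noting that A is similar to its Jordan form J, which has the same characteristic polynomial as A) gives
  χ_A(x) = x^4 - 20*x^3 + 150*x^2 - 500*x + 625
which factors as (x - 5)^4. The eigenvalues (with algebraic multiplicities) are λ = 5 with multiplicity 4.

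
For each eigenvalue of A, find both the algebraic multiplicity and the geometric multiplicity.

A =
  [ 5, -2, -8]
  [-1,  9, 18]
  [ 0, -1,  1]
λ = 5: alg = 3, geom = 1

Step 1 — factor the characteristic polynomial to read off the algebraic multiplicities:
  χ_A(x) = (x - 5)^3

Step 2 — compute geometric multiplicities via the rank-nullity identity g(λ) = n − rank(A − λI):
  rank(A − (5)·I) = 2, so dim ker(A − (5)·I) = n − 2 = 1

Summary:
  λ = 5: algebraic multiplicity = 3, geometric multiplicity = 1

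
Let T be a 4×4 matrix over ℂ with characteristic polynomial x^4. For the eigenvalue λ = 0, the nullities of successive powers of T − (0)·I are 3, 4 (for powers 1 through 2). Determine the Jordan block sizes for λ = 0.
Block sizes for λ = 0: [2, 1, 1]

From the dimensions of kernels of powers, the number of Jordan blocks of size at least j is d_j − d_{j−1} where d_j = dim ker(N^j) (with d_0 = 0). Computing the differences gives [3, 1].
The number of blocks of size exactly k is (#blocks of size ≥ k) − (#blocks of size ≥ k + 1), so the partition is: 2 block(s) of size 1, 1 block(s) of size 2.
In nonincreasing order the block sizes are [2, 1, 1].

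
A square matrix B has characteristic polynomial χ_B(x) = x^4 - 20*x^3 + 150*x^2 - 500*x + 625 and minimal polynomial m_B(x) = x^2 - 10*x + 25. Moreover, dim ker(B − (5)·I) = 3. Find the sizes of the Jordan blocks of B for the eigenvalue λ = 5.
Block sizes for λ = 5: [2, 1, 1]

Step 1 — from the characteristic polynomial, algebraic multiplicity of λ = 5 is 4. From dim ker(B − (5)·I) = 3, there are exactly 3 Jordan blocks for λ = 5.
Step 2 — from the minimal polynomial, the factor (x − 5)^2 tells us the largest block for λ = 5 has size 2.
Step 3 — with total size 4, 3 blocks, and largest block 2, the block sizes (in nonincreasing order) are [2, 1, 1].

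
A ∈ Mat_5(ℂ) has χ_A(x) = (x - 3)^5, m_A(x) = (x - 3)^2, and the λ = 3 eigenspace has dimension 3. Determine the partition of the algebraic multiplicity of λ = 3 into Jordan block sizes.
Block sizes for λ = 3: [2, 2, 1]

Step 1 — from the characteristic polynomial, algebraic multiplicity of λ = 3 is 5. From dim ker(A − (3)·I) = 3, there are exactly 3 Jordan blocks for λ = 3.
Step 2 — from the minimal polynomial, the factor (x − 3)^2 tells us the largest block for λ = 3 has size 2.
Step 3 — with total size 5, 3 blocks, and largest block 2, the block sizes (in nonincreasing order) are [2, 2, 1].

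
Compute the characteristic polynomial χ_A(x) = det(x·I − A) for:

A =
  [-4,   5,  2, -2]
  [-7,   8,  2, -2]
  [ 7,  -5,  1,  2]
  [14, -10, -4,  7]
x^4 - 12*x^3 + 54*x^2 - 108*x + 81

Expanding det(x·I − A) (e.g. by cofactor expansion or by noting that A is similar to its Jordan form J, which has the same characteristic polynomial as A) gives
  χ_A(x) = x^4 - 12*x^3 + 54*x^2 - 108*x + 81
which factors as (x - 3)^4. The eigenvalues (with algebraic multiplicities) are λ = 3 with multiplicity 4.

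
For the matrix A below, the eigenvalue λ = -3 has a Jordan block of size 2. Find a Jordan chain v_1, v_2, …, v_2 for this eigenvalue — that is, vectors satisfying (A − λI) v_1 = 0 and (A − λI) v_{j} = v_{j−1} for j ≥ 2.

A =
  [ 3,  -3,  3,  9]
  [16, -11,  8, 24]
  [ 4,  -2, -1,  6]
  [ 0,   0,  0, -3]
A Jordan chain for λ = -3 of length 2:
v_1 = (6, 16, 4, 0)ᵀ
v_2 = (1, 0, 0, 0)ᵀ

Let N = A − (-3)·I. We want v_2 with N^2 v_2 = 0 but N^1 v_2 ≠ 0; then v_{j-1} := N · v_j for j = 2, …, 2.

Pick v_2 = (1, 0, 0, 0)ᵀ.
Then v_1 = N · v_2 = (6, 16, 4, 0)ᵀ.

Sanity check: (A − (-3)·I) v_1 = (0, 0, 0, 0)ᵀ = 0. ✓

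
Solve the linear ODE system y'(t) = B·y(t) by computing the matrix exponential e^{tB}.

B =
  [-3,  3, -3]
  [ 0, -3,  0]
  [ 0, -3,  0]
e^{tB} =
  [exp(-3*t), 1 - exp(-3*t), -1 + exp(-3*t)]
  [0, exp(-3*t), 0]
  [0, -1 + exp(-3*t), 1]

Strategy: write B = P · J · P⁻¹ where J is a Jordan canonical form, so e^{tB} = P · e^{tJ} · P⁻¹, and e^{tJ} can be computed block-by-block.

B has Jordan form
J =
  [-3,  0, 0]
  [ 0, -3, 0]
  [ 0,  0, 0]
(up to reordering of blocks).

Per-block formulas:
  For a 1×1 block at λ = -3: exp(t · [-3]) = [e^(-3t)].
  For a 1×1 block at λ = 0: exp(t · [0]) = [e^(0t)].

After assembling e^{tJ} and conjugating by P, we get:

e^{tB} =
  [exp(-3*t), 1 - exp(-3*t), -1 + exp(-3*t)]
  [0, exp(-3*t), 0]
  [0, -1 + exp(-3*t), 1]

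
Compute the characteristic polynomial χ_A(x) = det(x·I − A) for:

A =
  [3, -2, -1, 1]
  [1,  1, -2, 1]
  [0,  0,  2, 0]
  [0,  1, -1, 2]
x^4 - 8*x^3 + 24*x^2 - 32*x + 16

Expanding det(x·I − A) (e.g. by cofactor expansion or by noting that A is similar to its Jordan form J, which has the same characteristic polynomial as A) gives
  χ_A(x) = x^4 - 8*x^3 + 24*x^2 - 32*x + 16
which factors as (x - 2)^4. The eigenvalues (with algebraic multiplicities) are λ = 2 with multiplicity 4.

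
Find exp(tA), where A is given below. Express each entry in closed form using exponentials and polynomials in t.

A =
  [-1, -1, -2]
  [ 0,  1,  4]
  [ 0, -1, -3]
e^{tA} =
  [exp(-t), -t*exp(-t), -2*t*exp(-t)]
  [0, 2*t*exp(-t) + exp(-t), 4*t*exp(-t)]
  [0, -t*exp(-t), -2*t*exp(-t) + exp(-t)]

Strategy: write A = P · J · P⁻¹ where J is a Jordan canonical form, so e^{tA} = P · e^{tJ} · P⁻¹, and e^{tJ} can be computed block-by-block.

A has Jordan form
J =
  [-1,  1,  0]
  [ 0, -1,  0]
  [ 0,  0, -1]
(up to reordering of blocks).

Per-block formulas:
  For a 1×1 block at λ = -1: exp(t · [-1]) = [e^(-1t)].
  For a 2×2 Jordan block J_2(-1): exp(t · J_2(-1)) = e^(-1t)·(I + t·N), where N is the 2×2 nilpotent shift.

After assembling e^{tJ} and conjugating by P, we get:

e^{tA} =
  [exp(-t), -t*exp(-t), -2*t*exp(-t)]
  [0, 2*t*exp(-t) + exp(-t), 4*t*exp(-t)]
  [0, -t*exp(-t), -2*t*exp(-t) + exp(-t)]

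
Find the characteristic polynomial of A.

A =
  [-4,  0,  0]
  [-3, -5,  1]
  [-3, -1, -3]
x^3 + 12*x^2 + 48*x + 64

Expanding det(x·I − A) (e.g. by cofactor expansion or by noting that A is similar to its Jordan form J, which has the same characteristic polynomial as A) gives
  χ_A(x) = x^3 + 12*x^2 + 48*x + 64
which factors as (x + 4)^3. The eigenvalues (with algebraic multiplicities) are λ = -4 with multiplicity 3.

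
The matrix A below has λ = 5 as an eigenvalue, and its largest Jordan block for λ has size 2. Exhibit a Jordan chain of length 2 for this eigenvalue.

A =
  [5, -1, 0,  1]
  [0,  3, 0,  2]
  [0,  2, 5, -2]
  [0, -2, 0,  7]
A Jordan chain for λ = 5 of length 2:
v_1 = (-1, -2, 2, -2)ᵀ
v_2 = (0, 1, 0, 0)ᵀ

Let N = A − (5)·I. We want v_2 with N^2 v_2 = 0 but N^1 v_2 ≠ 0; then v_{j-1} := N · v_j for j = 2, …, 2.

Pick v_2 = (0, 1, 0, 0)ᵀ.
Then v_1 = N · v_2 = (-1, -2, 2, -2)ᵀ.

Sanity check: (A − (5)·I) v_1 = (0, 0, 0, 0)ᵀ = 0. ✓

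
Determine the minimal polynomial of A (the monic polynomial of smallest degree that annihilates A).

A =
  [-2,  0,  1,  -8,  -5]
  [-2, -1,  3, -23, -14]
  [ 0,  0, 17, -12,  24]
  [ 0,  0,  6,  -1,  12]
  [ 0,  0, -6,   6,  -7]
x^4 - x^3 - 15*x^2 - 23*x - 10

The characteristic polynomial is χ_A(x) = (x - 5)^2*(x + 1)^2*(x + 2), so the eigenvalues are known. The minimal polynomial is
  m_A(x) = Π_λ (x − λ)^{k_λ}
where k_λ is the size of the *largest* Jordan block for λ (equivalently, the smallest k with (A − λI)^k v = 0 for every generalised eigenvector v of λ).

  λ = -2: largest Jordan block has size 1, contributing (x + 2)
  λ = -1: largest Jordan block has size 2, contributing (x + 1)^2
  λ = 5: largest Jordan block has size 1, contributing (x − 5)

So m_A(x) = (x - 5)*(x + 1)^2*(x + 2) = x^4 - x^3 - 15*x^2 - 23*x - 10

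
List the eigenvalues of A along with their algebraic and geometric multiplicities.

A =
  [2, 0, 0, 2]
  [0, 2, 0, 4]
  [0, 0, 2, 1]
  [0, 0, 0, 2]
λ = 2: alg = 4, geom = 3

Step 1 — factor the characteristic polynomial to read off the algebraic multiplicities:
  χ_A(x) = (x - 2)^4

Step 2 — compute geometric multiplicities via the rank-nullity identity g(λ) = n − rank(A − λI):
  rank(A − (2)·I) = 1, so dim ker(A − (2)·I) = n − 1 = 3

Summary:
  λ = 2: algebraic multiplicity = 4, geometric multiplicity = 3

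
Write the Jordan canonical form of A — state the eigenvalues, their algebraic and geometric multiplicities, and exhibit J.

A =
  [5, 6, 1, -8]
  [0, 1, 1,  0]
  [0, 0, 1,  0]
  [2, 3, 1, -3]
J_3(1) ⊕ J_1(1)

The characteristic polynomial is
  det(x·I − A) = x^4 - 4*x^3 + 6*x^2 - 4*x + 1 = (x - 1)^4

Eigenvalues and multiplicities (the geometric multiplicity of λ is n − rank(A − λI), which equals the number of Jordan blocks for λ):
  λ = 1: algebraic multiplicity = 4, geometric multiplicity = 2

Determining the block sizes for each eigenvalue:
  λ = 1: with am = 4 and gm = 2, the partition is not yet determined (e.g. several partitions of 4 into 2 parts exist). Let N = A − (1)·I. Computing rank(N^1) = 2, rank(N^2) = 1, rank(N^3) = 0; the number of blocks of size ≥ j is rank(N^{j−1}) − rank(N^j), giving [2, 1, 1]. So we have 1 block(s) of size 3, 1 block(s) of size 1 → block sizes [3, 1]

Assembling the blocks gives a Jordan form
J =
  [1, 1, 0, 0]
  [0, 1, 1, 0]
  [0, 0, 1, 0]
  [0, 0, 0, 1]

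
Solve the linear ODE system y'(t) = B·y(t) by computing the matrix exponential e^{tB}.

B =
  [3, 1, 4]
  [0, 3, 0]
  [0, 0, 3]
e^{tB} =
  [exp(3*t), t*exp(3*t), 4*t*exp(3*t)]
  [0, exp(3*t), 0]
  [0, 0, exp(3*t)]

Strategy: write B = P · J · P⁻¹ where J is a Jordan canonical form, so e^{tB} = P · e^{tJ} · P⁻¹, and e^{tJ} can be computed block-by-block.

B has Jordan form
J =
  [3, 1, 0]
  [0, 3, 0]
  [0, 0, 3]
(up to reordering of blocks).

Per-block formulas:
  For a 2×2 Jordan block J_2(3): exp(t · J_2(3)) = e^(3t)·(I + t·N), where N is the 2×2 nilpotent shift.
  For a 1×1 block at λ = 3: exp(t · [3]) = [e^(3t)].

After assembling e^{tJ} and conjugating by P, we get:

e^{tB} =
  [exp(3*t), t*exp(3*t), 4*t*exp(3*t)]
  [0, exp(3*t), 0]
  [0, 0, exp(3*t)]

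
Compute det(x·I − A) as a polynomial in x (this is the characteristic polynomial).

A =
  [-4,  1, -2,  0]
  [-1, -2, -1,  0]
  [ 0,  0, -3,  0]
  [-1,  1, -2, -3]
x^4 + 12*x^3 + 54*x^2 + 108*x + 81

Expanding det(x·I − A) (e.g. by cofactor expansion or by noting that A is similar to its Jordan form J, which has the same characteristic polynomial as A) gives
  χ_A(x) = x^4 + 12*x^3 + 54*x^2 + 108*x + 81
which factors as (x + 3)^4. The eigenvalues (with algebraic multiplicities) are λ = -3 with multiplicity 4.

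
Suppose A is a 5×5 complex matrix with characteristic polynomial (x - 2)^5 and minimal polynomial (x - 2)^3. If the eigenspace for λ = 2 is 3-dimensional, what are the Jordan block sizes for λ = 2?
Block sizes for λ = 2: [3, 1, 1]

Step 1 — from the characteristic polynomial, algebraic multiplicity of λ = 2 is 5. From dim ker(A − (2)·I) = 3, there are exactly 3 Jordan blocks for λ = 2.
Step 2 — from the minimal polynomial, the factor (x − 2)^3 tells us the largest block for λ = 2 has size 3.
Step 3 — with total size 5, 3 blocks, and largest block 3, the block sizes (in nonincreasing order) are [3, 1, 1].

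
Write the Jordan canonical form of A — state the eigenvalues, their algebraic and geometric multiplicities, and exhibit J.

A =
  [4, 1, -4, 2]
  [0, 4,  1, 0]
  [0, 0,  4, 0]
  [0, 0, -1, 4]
J_3(4) ⊕ J_1(4)

The characteristic polynomial is
  det(x·I − A) = x^4 - 16*x^3 + 96*x^2 - 256*x + 256 = (x - 4)^4

Eigenvalues and multiplicities (the geometric multiplicity of λ is n − rank(A − λI), which equals the number of Jordan blocks for λ):
  λ = 4: algebraic multiplicity = 4, geometric multiplicity = 2

Determining the block sizes for each eigenvalue:
  λ = 4: with am = 4 and gm = 2, the partition is not yet determined (e.g. several partitions of 4 into 2 parts exist). Let N = A − (4)·I. Computing rank(N^1) = 2, rank(N^2) = 1, rank(N^3) = 0; the number of blocks of size ≥ j is rank(N^{j−1}) − rank(N^j), giving [2, 1, 1]. So we have 1 block(s) of size 3, 1 block(s) of size 1 → block sizes [3, 1]

Assembling the blocks gives a Jordan form
J =
  [4, 1, 0, 0]
  [0, 4, 1, 0]
  [0, 0, 4, 0]
  [0, 0, 0, 4]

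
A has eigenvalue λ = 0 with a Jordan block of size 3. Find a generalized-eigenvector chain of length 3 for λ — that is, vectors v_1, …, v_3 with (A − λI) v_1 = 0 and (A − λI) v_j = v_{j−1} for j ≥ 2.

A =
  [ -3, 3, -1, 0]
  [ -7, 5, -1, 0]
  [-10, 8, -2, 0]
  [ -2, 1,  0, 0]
A Jordan chain for λ = 0 of length 3:
v_1 = (-2, -4, -6, -1)ᵀ
v_2 = (-3, -7, -10, -2)ᵀ
v_3 = (1, 0, 0, 0)ᵀ

Let N = A − (0)·I. We want v_3 with N^3 v_3 = 0 but N^2 v_3 ≠ 0; then v_{j-1} := N · v_j for j = 3, …, 2.

Pick v_3 = (1, 0, 0, 0)ᵀ.
Then v_2 = N · v_3 = (-3, -7, -10, -2)ᵀ.
Then v_1 = N · v_2 = (-2, -4, -6, -1)ᵀ.

Sanity check: (A − (0)·I) v_1 = (0, 0, 0, 0)ᵀ = 0. ✓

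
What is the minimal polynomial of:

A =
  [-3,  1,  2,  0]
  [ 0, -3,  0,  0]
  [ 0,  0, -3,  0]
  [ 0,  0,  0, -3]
x^2 + 6*x + 9

The characteristic polynomial is χ_A(x) = (x + 3)^4, so the eigenvalues are known. The minimal polynomial is
  m_A(x) = Π_λ (x − λ)^{k_λ}
where k_λ is the size of the *largest* Jordan block for λ (equivalently, the smallest k with (A − λI)^k v = 0 for every generalised eigenvector v of λ).

  λ = -3: largest Jordan block has size 2, contributing (x + 3)^2

So m_A(x) = (x + 3)^2 = x^2 + 6*x + 9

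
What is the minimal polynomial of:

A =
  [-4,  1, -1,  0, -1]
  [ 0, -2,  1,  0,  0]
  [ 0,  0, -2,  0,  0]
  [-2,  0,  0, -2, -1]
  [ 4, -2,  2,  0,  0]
x^3 + 6*x^2 + 12*x + 8

The characteristic polynomial is χ_A(x) = (x + 2)^5, so the eigenvalues are known. The minimal polynomial is
  m_A(x) = Π_λ (x − λ)^{k_λ}
where k_λ is the size of the *largest* Jordan block for λ (equivalently, the smallest k with (A − λI)^k v = 0 for every generalised eigenvector v of λ).

  λ = -2: largest Jordan block has size 3, contributing (x + 2)^3

So m_A(x) = (x + 2)^3 = x^3 + 6*x^2 + 12*x + 8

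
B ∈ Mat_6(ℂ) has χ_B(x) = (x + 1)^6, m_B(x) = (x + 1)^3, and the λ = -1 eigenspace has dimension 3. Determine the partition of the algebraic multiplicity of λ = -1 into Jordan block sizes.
Block sizes for λ = -1: [3, 2, 1]

Step 1 — from the characteristic polynomial, algebraic multiplicity of λ = -1 is 6. From dim ker(B − (-1)·I) = 3, there are exactly 3 Jordan blocks for λ = -1.
Step 2 — from the minimal polynomial, the factor (x + 1)^3 tells us the largest block for λ = -1 has size 3.
Step 3 — with total size 6, 3 blocks, and largest block 3, the block sizes (in nonincreasing order) are [3, 2, 1].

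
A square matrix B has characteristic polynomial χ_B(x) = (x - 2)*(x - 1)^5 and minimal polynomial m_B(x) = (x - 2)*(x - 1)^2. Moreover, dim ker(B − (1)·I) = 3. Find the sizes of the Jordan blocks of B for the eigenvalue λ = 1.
Block sizes for λ = 1: [2, 2, 1]

Step 1 — from the characteristic polynomial, algebraic multiplicity of λ = 1 is 5. From dim ker(B − (1)·I) = 3, there are exactly 3 Jordan blocks for λ = 1.
Step 2 — from the minimal polynomial, the factor (x − 1)^2 tells us the largest block for λ = 1 has size 2.
Step 3 — with total size 5, 3 blocks, and largest block 2, the block sizes (in nonincreasing order) are [2, 2, 1].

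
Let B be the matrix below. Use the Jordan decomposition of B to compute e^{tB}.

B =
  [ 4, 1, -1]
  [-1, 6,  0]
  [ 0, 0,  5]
e^{tB} =
  [-t*exp(5*t) + exp(5*t), t*exp(5*t), t^2*exp(5*t)/2 - t*exp(5*t)]
  [-t*exp(5*t), t*exp(5*t) + exp(5*t), t^2*exp(5*t)/2]
  [0, 0, exp(5*t)]

Strategy: write B = P · J · P⁻¹ where J is a Jordan canonical form, so e^{tB} = P · e^{tJ} · P⁻¹, and e^{tJ} can be computed block-by-block.

B has Jordan form
J =
  [5, 1, 0]
  [0, 5, 1]
  [0, 0, 5]
(up to reordering of blocks).

Per-block formulas:
  For a 3×3 Jordan block J_3(5): exp(t · J_3(5)) = e^(5t)·(I + t·N + (t^2/2)·N^2), where N is the 3×3 nilpotent shift.

After assembling e^{tJ} and conjugating by P, we get:

e^{tB} =
  [-t*exp(5*t) + exp(5*t), t*exp(5*t), t^2*exp(5*t)/2 - t*exp(5*t)]
  [-t*exp(5*t), t*exp(5*t) + exp(5*t), t^2*exp(5*t)/2]
  [0, 0, exp(5*t)]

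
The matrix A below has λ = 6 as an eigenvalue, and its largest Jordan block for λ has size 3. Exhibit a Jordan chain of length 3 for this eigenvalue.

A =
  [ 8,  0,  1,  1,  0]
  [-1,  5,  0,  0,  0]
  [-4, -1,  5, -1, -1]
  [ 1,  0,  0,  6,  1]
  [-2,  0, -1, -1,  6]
A Jordan chain for λ = 6 of length 3:
v_1 = (1, -1, -2, 0, -1)ᵀ
v_2 = (2, -1, -4, 1, -2)ᵀ
v_3 = (1, 0, 0, 0, 0)ᵀ

Let N = A − (6)·I. We want v_3 with N^3 v_3 = 0 but N^2 v_3 ≠ 0; then v_{j-1} := N · v_j for j = 3, …, 2.

Pick v_3 = (1, 0, 0, 0, 0)ᵀ.
Then v_2 = N · v_3 = (2, -1, -4, 1, -2)ᵀ.
Then v_1 = N · v_2 = (1, -1, -2, 0, -1)ᵀ.

Sanity check: (A − (6)·I) v_1 = (0, 0, 0, 0, 0)ᵀ = 0. ✓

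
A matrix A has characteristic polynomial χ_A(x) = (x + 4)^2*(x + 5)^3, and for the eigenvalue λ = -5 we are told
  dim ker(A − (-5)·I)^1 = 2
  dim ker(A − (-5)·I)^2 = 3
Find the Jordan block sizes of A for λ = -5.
Block sizes for λ = -5: [2, 1]

From the dimensions of kernels of powers, the number of Jordan blocks of size at least j is d_j − d_{j−1} where d_j = dim ker(N^j) (with d_0 = 0). Computing the differences gives [2, 1].
The number of blocks of size exactly k is (#blocks of size ≥ k) − (#blocks of size ≥ k + 1), so the partition is: 1 block(s) of size 1, 1 block(s) of size 2.
In nonincreasing order the block sizes are [2, 1].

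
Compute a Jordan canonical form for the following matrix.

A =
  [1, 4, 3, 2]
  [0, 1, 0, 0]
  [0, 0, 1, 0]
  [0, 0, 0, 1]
J_2(1) ⊕ J_1(1) ⊕ J_1(1)

The characteristic polynomial is
  det(x·I − A) = x^4 - 4*x^3 + 6*x^2 - 4*x + 1 = (x - 1)^4

Eigenvalues and multiplicities (the geometric multiplicity of λ is n − rank(A − λI), which equals the number of Jordan blocks for λ):
  λ = 1: algebraic multiplicity = 4, geometric multiplicity = 3

Determining the block sizes for each eigenvalue:
  λ = 1: 3 blocks summing to 4 forces exactly one block of size 2 and the rest size 1 → block sizes [2, 1, 1]

Assembling the blocks gives a Jordan form
J =
  [1, 1, 0, 0]
  [0, 1, 0, 0]
  [0, 0, 1, 0]
  [0, 0, 0, 1]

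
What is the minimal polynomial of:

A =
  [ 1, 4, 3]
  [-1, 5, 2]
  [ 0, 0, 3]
x^3 - 9*x^2 + 27*x - 27

The characteristic polynomial is χ_A(x) = (x - 3)^3, so the eigenvalues are known. The minimal polynomial is
  m_A(x) = Π_λ (x − λ)^{k_λ}
where k_λ is the size of the *largest* Jordan block for λ (equivalently, the smallest k with (A − λI)^k v = 0 for every generalised eigenvector v of λ).

  λ = 3: largest Jordan block has size 3, contributing (x − 3)^3

So m_A(x) = (x - 3)^3 = x^3 - 9*x^2 + 27*x - 27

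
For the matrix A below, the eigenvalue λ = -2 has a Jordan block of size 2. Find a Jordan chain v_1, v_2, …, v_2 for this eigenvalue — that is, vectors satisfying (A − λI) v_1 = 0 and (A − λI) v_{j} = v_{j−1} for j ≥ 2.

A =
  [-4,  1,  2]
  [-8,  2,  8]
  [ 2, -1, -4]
A Jordan chain for λ = -2 of length 2:
v_1 = (-2, -8, 2)ᵀ
v_2 = (1, 0, 0)ᵀ

Let N = A − (-2)·I. We want v_2 with N^2 v_2 = 0 but N^1 v_2 ≠ 0; then v_{j-1} := N · v_j for j = 2, …, 2.

Pick v_2 = (1, 0, 0)ᵀ.
Then v_1 = N · v_2 = (-2, -8, 2)ᵀ.

Sanity check: (A − (-2)·I) v_1 = (0, 0, 0)ᵀ = 0. ✓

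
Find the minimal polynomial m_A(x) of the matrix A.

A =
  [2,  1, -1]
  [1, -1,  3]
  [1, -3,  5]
x^3 - 6*x^2 + 12*x - 8

The characteristic polynomial is χ_A(x) = (x - 2)^3, so the eigenvalues are known. The minimal polynomial is
  m_A(x) = Π_λ (x − λ)^{k_λ}
where k_λ is the size of the *largest* Jordan block for λ (equivalently, the smallest k with (A − λI)^k v = 0 for every generalised eigenvector v of λ).

  λ = 2: largest Jordan block has size 3, contributing (x − 2)^3

So m_A(x) = (x - 2)^3 = x^3 - 6*x^2 + 12*x - 8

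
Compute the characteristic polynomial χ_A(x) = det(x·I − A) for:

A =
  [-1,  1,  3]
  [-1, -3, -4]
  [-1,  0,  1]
x^3 + 3*x^2 + 3*x + 1

Expanding det(x·I − A) (e.g. by cofactor expansion or by noting that A is similar to its Jordan form J, which has the same characteristic polynomial as A) gives
  χ_A(x) = x^3 + 3*x^2 + 3*x + 1
which factors as (x + 1)^3. The eigenvalues (with algebraic multiplicities) are λ = -1 with multiplicity 3.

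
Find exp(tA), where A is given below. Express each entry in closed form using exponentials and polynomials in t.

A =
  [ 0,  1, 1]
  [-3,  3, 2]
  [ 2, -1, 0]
e^{tA} =
  [-t*exp(t) + exp(t), t*exp(t), t*exp(t)]
  [t^2*exp(t)/2 - 3*t*exp(t), -t^2*exp(t)/2 + 2*t*exp(t) + exp(t), -t^2*exp(t)/2 + 2*t*exp(t)]
  [-t^2*exp(t)/2 + 2*t*exp(t), t^2*exp(t)/2 - t*exp(t), t^2*exp(t)/2 - t*exp(t) + exp(t)]

Strategy: write A = P · J · P⁻¹ where J is a Jordan canonical form, so e^{tA} = P · e^{tJ} · P⁻¹, and e^{tJ} can be computed block-by-block.

A has Jordan form
J =
  [1, 1, 0]
  [0, 1, 1]
  [0, 0, 1]
(up to reordering of blocks).

Per-block formulas:
  For a 3×3 Jordan block J_3(1): exp(t · J_3(1)) = e^(1t)·(I + t·N + (t^2/2)·N^2), where N is the 3×3 nilpotent shift.

After assembling e^{tJ} and conjugating by P, we get:

e^{tA} =
  [-t*exp(t) + exp(t), t*exp(t), t*exp(t)]
  [t^2*exp(t)/2 - 3*t*exp(t), -t^2*exp(t)/2 + 2*t*exp(t) + exp(t), -t^2*exp(t)/2 + 2*t*exp(t)]
  [-t^2*exp(t)/2 + 2*t*exp(t), t^2*exp(t)/2 - t*exp(t), t^2*exp(t)/2 - t*exp(t) + exp(t)]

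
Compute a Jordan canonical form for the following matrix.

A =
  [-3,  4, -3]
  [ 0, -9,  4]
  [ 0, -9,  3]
J_3(-3)

The characteristic polynomial is
  det(x·I − A) = x^3 + 9*x^2 + 27*x + 27 = (x + 3)^3

Eigenvalues and multiplicities (the geometric multiplicity of λ is n − rank(A − λI), which equals the number of Jordan blocks for λ):
  λ = -3: algebraic multiplicity = 3, geometric multiplicity = 1

Determining the block sizes for each eigenvalue:
  λ = -3: one block (gm = 1), so the single block has size am = 3 → block sizes [3]

Assembling the blocks gives a Jordan form
J =
  [-3,  1,  0]
  [ 0, -3,  1]
  [ 0,  0, -3]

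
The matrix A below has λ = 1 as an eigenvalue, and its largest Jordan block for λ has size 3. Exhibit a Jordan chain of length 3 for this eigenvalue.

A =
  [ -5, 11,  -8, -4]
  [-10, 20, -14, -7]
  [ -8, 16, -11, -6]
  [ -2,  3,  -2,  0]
A Jordan chain for λ = 1 of length 3:
v_1 = (-2, -4, -4, 0)ᵀ
v_2 = (-6, -10, -8, -2)ᵀ
v_3 = (1, 0, 0, 0)ᵀ

Let N = A − (1)·I. We want v_3 with N^3 v_3 = 0 but N^2 v_3 ≠ 0; then v_{j-1} := N · v_j for j = 3, …, 2.

Pick v_3 = (1, 0, 0, 0)ᵀ.
Then v_2 = N · v_3 = (-6, -10, -8, -2)ᵀ.
Then v_1 = N · v_2 = (-2, -4, -4, 0)ᵀ.

Sanity check: (A − (1)·I) v_1 = (0, 0, 0, 0)ᵀ = 0. ✓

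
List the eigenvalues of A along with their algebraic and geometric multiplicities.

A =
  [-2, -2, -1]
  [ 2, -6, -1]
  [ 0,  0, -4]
λ = -4: alg = 3, geom = 2

Step 1 — factor the characteristic polynomial to read off the algebraic multiplicities:
  χ_A(x) = (x + 4)^3

Step 2 — compute geometric multiplicities via the rank-nullity identity g(λ) = n − rank(A − λI):
  rank(A − (-4)·I) = 1, so dim ker(A − (-4)·I) = n − 1 = 2

Summary:
  λ = -4: algebraic multiplicity = 3, geometric multiplicity = 2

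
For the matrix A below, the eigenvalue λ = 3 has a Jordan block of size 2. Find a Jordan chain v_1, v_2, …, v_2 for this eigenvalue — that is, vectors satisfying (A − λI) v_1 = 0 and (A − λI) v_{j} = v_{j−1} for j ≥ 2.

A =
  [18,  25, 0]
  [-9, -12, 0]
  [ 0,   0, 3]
A Jordan chain for λ = 3 of length 2:
v_1 = (15, -9, 0)ᵀ
v_2 = (1, 0, 0)ᵀ

Let N = A − (3)·I. We want v_2 with N^2 v_2 = 0 but N^1 v_2 ≠ 0; then v_{j-1} := N · v_j for j = 2, …, 2.

Pick v_2 = (1, 0, 0)ᵀ.
Then v_1 = N · v_2 = (15, -9, 0)ᵀ.

Sanity check: (A − (3)·I) v_1 = (0, 0, 0)ᵀ = 0. ✓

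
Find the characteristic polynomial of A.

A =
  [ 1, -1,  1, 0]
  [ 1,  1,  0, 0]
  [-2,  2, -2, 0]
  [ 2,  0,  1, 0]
x^4

Expanding det(x·I − A) (e.g. by cofactor expansion or by noting that A is similar to its Jordan form J, which has the same characteristic polynomial as A) gives
  χ_A(x) = x^4
which factors as x^4. The eigenvalues (with algebraic multiplicities) are λ = 0 with multiplicity 4.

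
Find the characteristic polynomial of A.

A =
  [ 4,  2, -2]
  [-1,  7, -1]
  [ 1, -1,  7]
x^3 - 18*x^2 + 108*x - 216

Expanding det(x·I − A) (e.g. by cofactor expansion or by noting that A is similar to its Jordan form J, which has the same characteristic polynomial as A) gives
  χ_A(x) = x^3 - 18*x^2 + 108*x - 216
which factors as (x - 6)^3. The eigenvalues (with algebraic multiplicities) are λ = 6 with multiplicity 3.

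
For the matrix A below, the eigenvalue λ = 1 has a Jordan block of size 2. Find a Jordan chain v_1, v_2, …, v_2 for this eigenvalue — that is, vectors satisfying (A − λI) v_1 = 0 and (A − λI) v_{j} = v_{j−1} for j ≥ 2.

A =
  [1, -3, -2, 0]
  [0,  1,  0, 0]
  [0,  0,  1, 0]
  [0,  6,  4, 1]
A Jordan chain for λ = 1 of length 2:
v_1 = (-3, 0, 0, 6)ᵀ
v_2 = (0, 1, 0, 0)ᵀ

Let N = A − (1)·I. We want v_2 with N^2 v_2 = 0 but N^1 v_2 ≠ 0; then v_{j-1} := N · v_j for j = 2, …, 2.

Pick v_2 = (0, 1, 0, 0)ᵀ.
Then v_1 = N · v_2 = (-3, 0, 0, 6)ᵀ.

Sanity check: (A − (1)·I) v_1 = (0, 0, 0, 0)ᵀ = 0. ✓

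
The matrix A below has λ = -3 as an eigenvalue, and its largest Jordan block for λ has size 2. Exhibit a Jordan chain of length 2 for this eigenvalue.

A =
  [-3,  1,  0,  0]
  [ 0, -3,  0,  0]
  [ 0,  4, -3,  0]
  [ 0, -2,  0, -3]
A Jordan chain for λ = -3 of length 2:
v_1 = (1, 0, 4, -2)ᵀ
v_2 = (0, 1, 0, 0)ᵀ

Let N = A − (-3)·I. We want v_2 with N^2 v_2 = 0 but N^1 v_2 ≠ 0; then v_{j-1} := N · v_j for j = 2, …, 2.

Pick v_2 = (0, 1, 0, 0)ᵀ.
Then v_1 = N · v_2 = (1, 0, 4, -2)ᵀ.

Sanity check: (A − (-3)·I) v_1 = (0, 0, 0, 0)ᵀ = 0. ✓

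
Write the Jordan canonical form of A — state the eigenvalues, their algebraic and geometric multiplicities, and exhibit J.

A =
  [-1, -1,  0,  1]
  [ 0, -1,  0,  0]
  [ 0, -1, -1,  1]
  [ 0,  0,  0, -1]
J_2(-1) ⊕ J_1(-1) ⊕ J_1(-1)

The characteristic polynomial is
  det(x·I − A) = x^4 + 4*x^3 + 6*x^2 + 4*x + 1 = (x + 1)^4

Eigenvalues and multiplicities (the geometric multiplicity of λ is n − rank(A − λI), which equals the number of Jordan blocks for λ):
  λ = -1: algebraic multiplicity = 4, geometric multiplicity = 3

Determining the block sizes for each eigenvalue:
  λ = -1: 3 blocks summing to 4 forces exactly one block of size 2 and the rest size 1 → block sizes [2, 1, 1]

Assembling the blocks gives a Jordan form
J =
  [-1,  1,  0,  0]
  [ 0, -1,  0,  0]
  [ 0,  0, -1,  0]
  [ 0,  0,  0, -1]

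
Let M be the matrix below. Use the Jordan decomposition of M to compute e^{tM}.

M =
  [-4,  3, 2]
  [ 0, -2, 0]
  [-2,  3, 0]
e^{tM} =
  [-2*t*exp(-2*t) + exp(-2*t), 3*t*exp(-2*t), 2*t*exp(-2*t)]
  [0, exp(-2*t), 0]
  [-2*t*exp(-2*t), 3*t*exp(-2*t), 2*t*exp(-2*t) + exp(-2*t)]

Strategy: write M = P · J · P⁻¹ where J is a Jordan canonical form, so e^{tM} = P · e^{tJ} · P⁻¹, and e^{tJ} can be computed block-by-block.

M has Jordan form
J =
  [-2,  1,  0]
  [ 0, -2,  0]
  [ 0,  0, -2]
(up to reordering of blocks).

Per-block formulas:
  For a 1×1 block at λ = -2: exp(t · [-2]) = [e^(-2t)].
  For a 2×2 Jordan block J_2(-2): exp(t · J_2(-2)) = e^(-2t)·(I + t·N), where N is the 2×2 nilpotent shift.

After assembling e^{tJ} and conjugating by P, we get:

e^{tM} =
  [-2*t*exp(-2*t) + exp(-2*t), 3*t*exp(-2*t), 2*t*exp(-2*t)]
  [0, exp(-2*t), 0]
  [-2*t*exp(-2*t), 3*t*exp(-2*t), 2*t*exp(-2*t) + exp(-2*t)]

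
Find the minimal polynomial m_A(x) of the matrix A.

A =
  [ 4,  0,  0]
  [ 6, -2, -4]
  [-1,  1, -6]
x^3 + 4*x^2 - 16*x - 64

The characteristic polynomial is χ_A(x) = (x - 4)*(x + 4)^2, so the eigenvalues are known. The minimal polynomial is
  m_A(x) = Π_λ (x − λ)^{k_λ}
where k_λ is the size of the *largest* Jordan block for λ (equivalently, the smallest k with (A − λI)^k v = 0 for every generalised eigenvector v of λ).

  λ = -4: largest Jordan block has size 2, contributing (x + 4)^2
  λ = 4: largest Jordan block has size 1, contributing (x − 4)

So m_A(x) = (x - 4)*(x + 4)^2 = x^3 + 4*x^2 - 16*x - 64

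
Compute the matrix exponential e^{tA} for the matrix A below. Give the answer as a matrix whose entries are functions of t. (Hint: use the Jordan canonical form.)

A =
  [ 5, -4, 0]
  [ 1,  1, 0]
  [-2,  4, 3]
e^{tA} =
  [2*t*exp(3*t) + exp(3*t), -4*t*exp(3*t), 0]
  [t*exp(3*t), -2*t*exp(3*t) + exp(3*t), 0]
  [-2*t*exp(3*t), 4*t*exp(3*t), exp(3*t)]

Strategy: write A = P · J · P⁻¹ where J is a Jordan canonical form, so e^{tA} = P · e^{tJ} · P⁻¹, and e^{tJ} can be computed block-by-block.

A has Jordan form
J =
  [3, 1, 0]
  [0, 3, 0]
  [0, 0, 3]
(up to reordering of blocks).

Per-block formulas:
  For a 2×2 Jordan block J_2(3): exp(t · J_2(3)) = e^(3t)·(I + t·N), where N is the 2×2 nilpotent shift.
  For a 1×1 block at λ = 3: exp(t · [3]) = [e^(3t)].

After assembling e^{tJ} and conjugating by P, we get:

e^{tA} =
  [2*t*exp(3*t) + exp(3*t), -4*t*exp(3*t), 0]
  [t*exp(3*t), -2*t*exp(3*t) + exp(3*t), 0]
  [-2*t*exp(3*t), 4*t*exp(3*t), exp(3*t)]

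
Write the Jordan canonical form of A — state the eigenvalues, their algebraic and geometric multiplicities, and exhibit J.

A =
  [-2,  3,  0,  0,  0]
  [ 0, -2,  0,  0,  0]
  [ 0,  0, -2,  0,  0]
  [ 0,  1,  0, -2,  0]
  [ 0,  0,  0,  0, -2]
J_2(-2) ⊕ J_1(-2) ⊕ J_1(-2) ⊕ J_1(-2)

The characteristic polynomial is
  det(x·I − A) = x^5 + 10*x^4 + 40*x^3 + 80*x^2 + 80*x + 32 = (x + 2)^5

Eigenvalues and multiplicities (the geometric multiplicity of λ is n − rank(A − λI), which equals the number of Jordan blocks for λ):
  λ = -2: algebraic multiplicity = 5, geometric multiplicity = 4

Determining the block sizes for each eigenvalue:
  λ = -2: 4 blocks summing to 5 forces exactly one block of size 2 and the rest size 1 → block sizes [2, 1, 1, 1]

Assembling the blocks gives a Jordan form
J =
  [-2,  1,  0,  0,  0]
  [ 0, -2,  0,  0,  0]
  [ 0,  0, -2,  0,  0]
  [ 0,  0,  0, -2,  0]
  [ 0,  0,  0,  0, -2]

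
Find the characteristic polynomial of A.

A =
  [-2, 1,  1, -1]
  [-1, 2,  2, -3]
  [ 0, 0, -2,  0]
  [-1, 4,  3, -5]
x^4 + 7*x^3 + 18*x^2 + 20*x + 8

Expanding det(x·I − A) (e.g. by cofactor expansion or by noting that A is similar to its Jordan form J, which has the same characteristic polynomial as A) gives
  χ_A(x) = x^4 + 7*x^3 + 18*x^2 + 20*x + 8
which factors as (x + 1)*(x + 2)^3. The eigenvalues (with algebraic multiplicities) are λ = -2 with multiplicity 3, λ = -1 with multiplicity 1.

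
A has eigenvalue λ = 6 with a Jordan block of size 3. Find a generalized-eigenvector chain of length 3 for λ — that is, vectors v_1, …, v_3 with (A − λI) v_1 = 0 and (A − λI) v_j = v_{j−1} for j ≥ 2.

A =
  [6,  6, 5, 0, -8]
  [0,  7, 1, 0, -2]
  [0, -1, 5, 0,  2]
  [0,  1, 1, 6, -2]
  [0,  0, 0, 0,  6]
A Jordan chain for λ = 6 of length 3:
v_1 = (1, 0, 0, 0, 0)ᵀ
v_2 = (6, 1, -1, 1, 0)ᵀ
v_3 = (0, 1, 0, 0, 0)ᵀ

Let N = A − (6)·I. We want v_3 with N^3 v_3 = 0 but N^2 v_3 ≠ 0; then v_{j-1} := N · v_j for j = 3, …, 2.

Pick v_3 = (0, 1, 0, 0, 0)ᵀ.
Then v_2 = N · v_3 = (6, 1, -1, 1, 0)ᵀ.
Then v_1 = N · v_2 = (1, 0, 0, 0, 0)ᵀ.

Sanity check: (A − (6)·I) v_1 = (0, 0, 0, 0, 0)ᵀ = 0. ✓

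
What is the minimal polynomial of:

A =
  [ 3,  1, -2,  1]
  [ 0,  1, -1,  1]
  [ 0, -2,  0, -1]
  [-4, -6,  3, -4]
x^4 - 2*x^2 + 1

The characteristic polynomial is χ_A(x) = (x - 1)^2*(x + 1)^2, so the eigenvalues are known. The minimal polynomial is
  m_A(x) = Π_λ (x − λ)^{k_λ}
where k_λ is the size of the *largest* Jordan block for λ (equivalently, the smallest k with (A − λI)^k v = 0 for every generalised eigenvector v of λ).

  λ = -1: largest Jordan block has size 2, contributing (x + 1)^2
  λ = 1: largest Jordan block has size 2, contributing (x − 1)^2

So m_A(x) = (x - 1)^2*(x + 1)^2 = x^4 - 2*x^2 + 1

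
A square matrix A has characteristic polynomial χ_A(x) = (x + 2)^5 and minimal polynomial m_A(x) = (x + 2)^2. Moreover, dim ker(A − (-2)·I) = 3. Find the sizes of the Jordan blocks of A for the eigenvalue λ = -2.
Block sizes for λ = -2: [2, 2, 1]

Step 1 — from the characteristic polynomial, algebraic multiplicity of λ = -2 is 5. From dim ker(A − (-2)·I) = 3, there are exactly 3 Jordan blocks for λ = -2.
Step 2 — from the minimal polynomial, the factor (x + 2)^2 tells us the largest block for λ = -2 has size 2.
Step 3 — with total size 5, 3 blocks, and largest block 2, the block sizes (in nonincreasing order) are [2, 2, 1].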